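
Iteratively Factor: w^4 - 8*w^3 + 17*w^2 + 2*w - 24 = (w - 2)*(w^3 - 6*w^2 + 5*w + 12) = (w - 3)*(w - 2)*(w^2 - 3*w - 4) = (w - 4)*(w - 3)*(w - 2)*(w + 1)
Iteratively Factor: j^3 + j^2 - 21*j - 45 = (j + 3)*(j^2 - 2*j - 15) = (j - 5)*(j + 3)*(j + 3)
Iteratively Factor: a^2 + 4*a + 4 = (a + 2)*(a + 2)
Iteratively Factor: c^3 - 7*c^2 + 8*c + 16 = (c + 1)*(c^2 - 8*c + 16) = (c - 4)*(c + 1)*(c - 4)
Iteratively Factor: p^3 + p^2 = (p)*(p^2 + p) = p^2*(p + 1)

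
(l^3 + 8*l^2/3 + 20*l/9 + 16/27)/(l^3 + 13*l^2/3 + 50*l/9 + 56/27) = (3*l + 2)/(3*l + 7)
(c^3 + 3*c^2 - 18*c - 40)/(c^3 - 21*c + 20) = (c + 2)/(c - 1)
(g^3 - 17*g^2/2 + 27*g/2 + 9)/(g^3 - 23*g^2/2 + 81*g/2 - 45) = (2*g + 1)/(2*g - 5)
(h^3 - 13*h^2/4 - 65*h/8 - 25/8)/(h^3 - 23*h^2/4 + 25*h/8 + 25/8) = (4*h + 5)/(4*h - 5)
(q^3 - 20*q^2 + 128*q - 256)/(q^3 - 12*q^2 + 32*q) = (q - 8)/q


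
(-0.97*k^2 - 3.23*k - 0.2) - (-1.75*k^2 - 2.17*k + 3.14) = 0.78*k^2 - 1.06*k - 3.34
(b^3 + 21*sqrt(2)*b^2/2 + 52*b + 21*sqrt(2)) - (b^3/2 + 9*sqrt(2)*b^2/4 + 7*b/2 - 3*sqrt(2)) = b^3/2 + 33*sqrt(2)*b^2/4 + 97*b/2 + 24*sqrt(2)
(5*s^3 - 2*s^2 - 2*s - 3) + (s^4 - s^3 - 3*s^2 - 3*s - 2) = s^4 + 4*s^3 - 5*s^2 - 5*s - 5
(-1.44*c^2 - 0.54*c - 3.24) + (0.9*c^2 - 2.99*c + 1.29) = -0.54*c^2 - 3.53*c - 1.95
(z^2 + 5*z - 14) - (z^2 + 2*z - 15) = 3*z + 1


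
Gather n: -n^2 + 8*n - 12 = -n^2 + 8*n - 12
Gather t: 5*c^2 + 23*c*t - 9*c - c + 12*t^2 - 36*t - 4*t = 5*c^2 - 10*c + 12*t^2 + t*(23*c - 40)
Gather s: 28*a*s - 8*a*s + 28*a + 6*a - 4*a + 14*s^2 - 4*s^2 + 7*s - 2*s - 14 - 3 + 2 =30*a + 10*s^2 + s*(20*a + 5) - 15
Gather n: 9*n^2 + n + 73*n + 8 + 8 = 9*n^2 + 74*n + 16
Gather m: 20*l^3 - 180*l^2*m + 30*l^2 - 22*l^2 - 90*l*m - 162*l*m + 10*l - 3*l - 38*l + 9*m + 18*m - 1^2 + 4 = 20*l^3 + 8*l^2 - 31*l + m*(-180*l^2 - 252*l + 27) + 3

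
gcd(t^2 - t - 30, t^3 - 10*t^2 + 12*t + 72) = t - 6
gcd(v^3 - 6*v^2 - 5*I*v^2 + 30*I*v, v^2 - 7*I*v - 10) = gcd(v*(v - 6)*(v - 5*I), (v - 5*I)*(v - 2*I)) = v - 5*I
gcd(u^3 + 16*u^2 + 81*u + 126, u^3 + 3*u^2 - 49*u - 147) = u^2 + 10*u + 21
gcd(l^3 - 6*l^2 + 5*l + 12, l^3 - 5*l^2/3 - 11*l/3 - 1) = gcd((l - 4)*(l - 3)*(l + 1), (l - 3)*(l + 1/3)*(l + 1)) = l^2 - 2*l - 3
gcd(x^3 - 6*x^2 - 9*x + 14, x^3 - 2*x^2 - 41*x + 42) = x^2 - 8*x + 7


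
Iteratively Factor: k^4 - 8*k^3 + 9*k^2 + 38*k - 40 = (k + 2)*(k^3 - 10*k^2 + 29*k - 20) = (k - 1)*(k + 2)*(k^2 - 9*k + 20) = (k - 4)*(k - 1)*(k + 2)*(k - 5)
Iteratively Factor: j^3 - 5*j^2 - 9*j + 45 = (j + 3)*(j^2 - 8*j + 15) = (j - 5)*(j + 3)*(j - 3)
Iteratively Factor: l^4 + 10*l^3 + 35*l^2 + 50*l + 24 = (l + 1)*(l^3 + 9*l^2 + 26*l + 24) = (l + 1)*(l + 4)*(l^2 + 5*l + 6) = (l + 1)*(l + 3)*(l + 4)*(l + 2)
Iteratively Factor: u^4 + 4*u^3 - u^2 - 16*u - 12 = (u + 1)*(u^3 + 3*u^2 - 4*u - 12) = (u + 1)*(u + 3)*(u^2 - 4) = (u + 1)*(u + 2)*(u + 3)*(u - 2)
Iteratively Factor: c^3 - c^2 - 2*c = (c + 1)*(c^2 - 2*c) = c*(c + 1)*(c - 2)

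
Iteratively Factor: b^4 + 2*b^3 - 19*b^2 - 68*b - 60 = (b + 2)*(b^3 - 19*b - 30) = (b - 5)*(b + 2)*(b^2 + 5*b + 6) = (b - 5)*(b + 2)*(b + 3)*(b + 2)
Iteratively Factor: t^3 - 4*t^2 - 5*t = (t)*(t^2 - 4*t - 5) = t*(t - 5)*(t + 1)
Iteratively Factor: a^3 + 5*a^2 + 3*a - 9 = (a + 3)*(a^2 + 2*a - 3) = (a - 1)*(a + 3)*(a + 3)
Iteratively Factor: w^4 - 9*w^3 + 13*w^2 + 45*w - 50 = (w - 5)*(w^3 - 4*w^2 - 7*w + 10) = (w - 5)^2*(w^2 + w - 2) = (w - 5)^2*(w + 2)*(w - 1)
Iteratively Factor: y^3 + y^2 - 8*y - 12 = (y + 2)*(y^2 - y - 6) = (y + 2)^2*(y - 3)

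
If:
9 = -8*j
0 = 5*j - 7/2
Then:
No Solution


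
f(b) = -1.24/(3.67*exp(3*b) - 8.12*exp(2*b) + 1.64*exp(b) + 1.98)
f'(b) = -1.24*(-11.01*exp(3*b) + 16.24*exp(2*b) - 1.64*exp(b))/(3.67*exp(3*b) - 8.12*exp(2*b) + 1.64*exp(b) + 1.98)^2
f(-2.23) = -0.60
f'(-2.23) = 0.00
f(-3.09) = -0.61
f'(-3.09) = 0.01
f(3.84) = -0.00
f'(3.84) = 0.00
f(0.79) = -0.23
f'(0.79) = 1.79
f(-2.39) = -0.60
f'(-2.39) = 0.01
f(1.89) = -0.00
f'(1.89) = 0.01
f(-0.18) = 7.02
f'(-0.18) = -140.92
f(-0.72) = -0.97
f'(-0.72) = -1.35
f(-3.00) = -0.61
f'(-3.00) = 0.01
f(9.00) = 0.00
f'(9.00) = 0.00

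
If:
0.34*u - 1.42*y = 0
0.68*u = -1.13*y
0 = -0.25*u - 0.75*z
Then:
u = 0.00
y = 0.00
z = 0.00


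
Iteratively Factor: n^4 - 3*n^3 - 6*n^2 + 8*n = (n)*(n^3 - 3*n^2 - 6*n + 8) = n*(n + 2)*(n^2 - 5*n + 4) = n*(n - 1)*(n + 2)*(n - 4)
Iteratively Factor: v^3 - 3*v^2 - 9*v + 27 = (v - 3)*(v^2 - 9) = (v - 3)^2*(v + 3)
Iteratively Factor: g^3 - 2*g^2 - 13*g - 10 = (g + 2)*(g^2 - 4*g - 5) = (g - 5)*(g + 2)*(g + 1)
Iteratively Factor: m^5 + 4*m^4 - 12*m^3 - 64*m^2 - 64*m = (m - 4)*(m^4 + 8*m^3 + 20*m^2 + 16*m) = m*(m - 4)*(m^3 + 8*m^2 + 20*m + 16) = m*(m - 4)*(m + 4)*(m^2 + 4*m + 4) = m*(m - 4)*(m + 2)*(m + 4)*(m + 2)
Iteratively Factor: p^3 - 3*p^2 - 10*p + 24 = (p - 4)*(p^2 + p - 6) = (p - 4)*(p + 3)*(p - 2)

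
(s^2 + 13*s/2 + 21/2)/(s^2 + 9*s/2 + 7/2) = (s + 3)/(s + 1)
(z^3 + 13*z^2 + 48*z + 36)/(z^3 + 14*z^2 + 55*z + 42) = (z + 6)/(z + 7)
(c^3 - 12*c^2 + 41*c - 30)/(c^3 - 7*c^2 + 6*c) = (c - 5)/c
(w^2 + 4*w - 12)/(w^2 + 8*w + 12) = (w - 2)/(w + 2)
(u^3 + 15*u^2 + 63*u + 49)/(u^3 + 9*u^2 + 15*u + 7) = (u + 7)/(u + 1)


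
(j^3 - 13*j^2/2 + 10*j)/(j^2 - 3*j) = (j^2 - 13*j/2 + 10)/(j - 3)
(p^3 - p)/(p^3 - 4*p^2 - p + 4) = p/(p - 4)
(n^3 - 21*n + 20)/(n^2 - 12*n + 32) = (n^2 + 4*n - 5)/(n - 8)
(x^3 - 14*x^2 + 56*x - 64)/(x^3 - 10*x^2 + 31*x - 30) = (x^2 - 12*x + 32)/(x^2 - 8*x + 15)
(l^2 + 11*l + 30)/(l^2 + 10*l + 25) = (l + 6)/(l + 5)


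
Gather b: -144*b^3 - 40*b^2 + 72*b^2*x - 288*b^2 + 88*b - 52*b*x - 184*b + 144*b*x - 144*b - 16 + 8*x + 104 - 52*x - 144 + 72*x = -144*b^3 + b^2*(72*x - 328) + b*(92*x - 240) + 28*x - 56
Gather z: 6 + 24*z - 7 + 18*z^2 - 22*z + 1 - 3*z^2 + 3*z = 15*z^2 + 5*z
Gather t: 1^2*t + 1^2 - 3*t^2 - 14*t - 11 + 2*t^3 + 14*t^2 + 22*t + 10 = 2*t^3 + 11*t^2 + 9*t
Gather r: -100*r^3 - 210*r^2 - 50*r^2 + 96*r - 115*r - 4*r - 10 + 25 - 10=-100*r^3 - 260*r^2 - 23*r + 5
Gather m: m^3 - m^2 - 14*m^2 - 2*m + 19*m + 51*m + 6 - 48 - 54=m^3 - 15*m^2 + 68*m - 96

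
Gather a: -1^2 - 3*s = -3*s - 1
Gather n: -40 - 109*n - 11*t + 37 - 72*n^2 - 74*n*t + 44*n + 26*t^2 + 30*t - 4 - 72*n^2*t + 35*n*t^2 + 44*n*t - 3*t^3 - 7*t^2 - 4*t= n^2*(-72*t - 72) + n*(35*t^2 - 30*t - 65) - 3*t^3 + 19*t^2 + 15*t - 7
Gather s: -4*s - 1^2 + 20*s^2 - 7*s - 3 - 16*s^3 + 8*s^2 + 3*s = -16*s^3 + 28*s^2 - 8*s - 4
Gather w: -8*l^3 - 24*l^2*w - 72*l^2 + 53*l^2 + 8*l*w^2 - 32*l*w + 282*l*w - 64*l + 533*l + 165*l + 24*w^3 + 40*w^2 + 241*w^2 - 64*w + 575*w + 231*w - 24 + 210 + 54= -8*l^3 - 19*l^2 + 634*l + 24*w^3 + w^2*(8*l + 281) + w*(-24*l^2 + 250*l + 742) + 240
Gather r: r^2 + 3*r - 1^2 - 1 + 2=r^2 + 3*r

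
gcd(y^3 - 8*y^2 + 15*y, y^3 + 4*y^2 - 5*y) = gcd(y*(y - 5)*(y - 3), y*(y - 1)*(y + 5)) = y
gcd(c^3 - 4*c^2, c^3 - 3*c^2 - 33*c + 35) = 1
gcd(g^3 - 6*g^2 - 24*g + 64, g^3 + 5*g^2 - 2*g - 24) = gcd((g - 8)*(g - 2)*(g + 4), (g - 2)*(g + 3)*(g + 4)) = g^2 + 2*g - 8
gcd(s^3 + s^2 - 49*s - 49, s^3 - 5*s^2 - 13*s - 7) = s^2 - 6*s - 7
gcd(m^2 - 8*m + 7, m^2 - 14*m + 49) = m - 7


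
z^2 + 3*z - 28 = (z - 4)*(z + 7)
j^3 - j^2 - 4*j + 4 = (j - 2)*(j - 1)*(j + 2)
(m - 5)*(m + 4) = m^2 - m - 20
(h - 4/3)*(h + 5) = h^2 + 11*h/3 - 20/3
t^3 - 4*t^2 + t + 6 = (t - 3)*(t - 2)*(t + 1)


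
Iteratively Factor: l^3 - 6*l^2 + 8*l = (l - 2)*(l^2 - 4*l) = l*(l - 2)*(l - 4)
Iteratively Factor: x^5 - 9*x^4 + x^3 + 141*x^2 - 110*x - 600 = (x - 4)*(x^4 - 5*x^3 - 19*x^2 + 65*x + 150) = (x - 4)*(x + 2)*(x^3 - 7*x^2 - 5*x + 75) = (x - 5)*(x - 4)*(x + 2)*(x^2 - 2*x - 15) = (x - 5)*(x - 4)*(x + 2)*(x + 3)*(x - 5)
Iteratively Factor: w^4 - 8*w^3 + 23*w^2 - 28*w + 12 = (w - 2)*(w^3 - 6*w^2 + 11*w - 6) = (w - 2)*(w - 1)*(w^2 - 5*w + 6) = (w - 3)*(w - 2)*(w - 1)*(w - 2)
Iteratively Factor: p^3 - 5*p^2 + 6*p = (p)*(p^2 - 5*p + 6) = p*(p - 3)*(p - 2)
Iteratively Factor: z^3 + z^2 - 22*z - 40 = (z + 2)*(z^2 - z - 20) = (z - 5)*(z + 2)*(z + 4)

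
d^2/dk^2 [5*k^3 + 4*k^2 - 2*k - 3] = 30*k + 8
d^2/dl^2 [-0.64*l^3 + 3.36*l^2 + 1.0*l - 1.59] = 6.72 - 3.84*l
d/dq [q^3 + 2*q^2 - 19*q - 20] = 3*q^2 + 4*q - 19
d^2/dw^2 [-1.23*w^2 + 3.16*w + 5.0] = -2.46000000000000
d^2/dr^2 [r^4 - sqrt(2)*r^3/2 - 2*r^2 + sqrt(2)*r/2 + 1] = 12*r^2 - 3*sqrt(2)*r - 4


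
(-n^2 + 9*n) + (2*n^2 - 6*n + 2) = n^2 + 3*n + 2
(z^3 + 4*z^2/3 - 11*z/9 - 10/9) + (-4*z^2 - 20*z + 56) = z^3 - 8*z^2/3 - 191*z/9 + 494/9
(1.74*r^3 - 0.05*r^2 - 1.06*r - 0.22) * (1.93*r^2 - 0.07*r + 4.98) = 3.3582*r^5 - 0.2183*r^4 + 6.6229*r^3 - 0.5994*r^2 - 5.2634*r - 1.0956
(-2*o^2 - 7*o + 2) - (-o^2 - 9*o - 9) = -o^2 + 2*o + 11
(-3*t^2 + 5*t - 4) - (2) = -3*t^2 + 5*t - 6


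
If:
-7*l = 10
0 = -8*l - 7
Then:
No Solution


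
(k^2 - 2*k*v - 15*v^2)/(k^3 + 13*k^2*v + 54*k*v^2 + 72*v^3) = (k - 5*v)/(k^2 + 10*k*v + 24*v^2)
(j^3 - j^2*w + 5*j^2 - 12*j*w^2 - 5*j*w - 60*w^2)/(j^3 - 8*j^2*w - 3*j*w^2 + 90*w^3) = (j^2 - 4*j*w + 5*j - 20*w)/(j^2 - 11*j*w + 30*w^2)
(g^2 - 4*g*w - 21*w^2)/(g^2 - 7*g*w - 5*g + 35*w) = (g + 3*w)/(g - 5)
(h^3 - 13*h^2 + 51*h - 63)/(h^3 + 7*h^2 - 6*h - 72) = (h^2 - 10*h + 21)/(h^2 + 10*h + 24)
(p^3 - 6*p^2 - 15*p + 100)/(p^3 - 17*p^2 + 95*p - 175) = (p + 4)/(p - 7)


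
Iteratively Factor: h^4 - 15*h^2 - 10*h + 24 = (h + 3)*(h^3 - 3*h^2 - 6*h + 8) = (h - 4)*(h + 3)*(h^2 + h - 2) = (h - 4)*(h + 2)*(h + 3)*(h - 1)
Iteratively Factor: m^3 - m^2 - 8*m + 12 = (m + 3)*(m^2 - 4*m + 4) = (m - 2)*(m + 3)*(m - 2)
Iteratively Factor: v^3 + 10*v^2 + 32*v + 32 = (v + 2)*(v^2 + 8*v + 16) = (v + 2)*(v + 4)*(v + 4)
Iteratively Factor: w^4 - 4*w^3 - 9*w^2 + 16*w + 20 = (w + 1)*(w^3 - 5*w^2 - 4*w + 20) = (w - 2)*(w + 1)*(w^2 - 3*w - 10) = (w - 2)*(w + 1)*(w + 2)*(w - 5)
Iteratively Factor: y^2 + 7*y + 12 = (y + 3)*(y + 4)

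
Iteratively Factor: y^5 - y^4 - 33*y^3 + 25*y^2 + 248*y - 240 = (y - 1)*(y^4 - 33*y^2 - 8*y + 240) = (y - 1)*(y + 4)*(y^3 - 4*y^2 - 17*y + 60) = (y - 1)*(y + 4)^2*(y^2 - 8*y + 15) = (y - 5)*(y - 1)*(y + 4)^2*(y - 3)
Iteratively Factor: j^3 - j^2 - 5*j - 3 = (j - 3)*(j^2 + 2*j + 1) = (j - 3)*(j + 1)*(j + 1)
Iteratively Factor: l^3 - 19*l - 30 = (l - 5)*(l^2 + 5*l + 6) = (l - 5)*(l + 3)*(l + 2)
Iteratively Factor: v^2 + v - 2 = (v + 2)*(v - 1)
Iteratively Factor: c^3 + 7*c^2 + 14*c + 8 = (c + 1)*(c^2 + 6*c + 8) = (c + 1)*(c + 2)*(c + 4)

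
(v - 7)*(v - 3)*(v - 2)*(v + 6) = v^4 - 6*v^3 - 31*v^2 + 204*v - 252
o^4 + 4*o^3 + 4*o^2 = o^2*(o + 2)^2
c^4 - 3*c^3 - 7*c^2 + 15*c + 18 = (c - 3)^2*(c + 1)*(c + 2)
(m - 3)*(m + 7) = m^2 + 4*m - 21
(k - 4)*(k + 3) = k^2 - k - 12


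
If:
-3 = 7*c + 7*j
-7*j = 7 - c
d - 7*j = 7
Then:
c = 1/2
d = 1/2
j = -13/14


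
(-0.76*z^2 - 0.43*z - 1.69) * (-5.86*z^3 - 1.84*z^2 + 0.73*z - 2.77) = 4.4536*z^5 + 3.9182*z^4 + 10.1398*z^3 + 4.9009*z^2 - 0.0426*z + 4.6813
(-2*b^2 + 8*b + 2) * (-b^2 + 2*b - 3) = 2*b^4 - 12*b^3 + 20*b^2 - 20*b - 6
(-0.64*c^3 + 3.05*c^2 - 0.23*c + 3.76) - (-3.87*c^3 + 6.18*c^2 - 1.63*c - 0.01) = 3.23*c^3 - 3.13*c^2 + 1.4*c + 3.77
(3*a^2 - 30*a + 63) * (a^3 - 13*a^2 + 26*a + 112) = 3*a^5 - 69*a^4 + 531*a^3 - 1263*a^2 - 1722*a + 7056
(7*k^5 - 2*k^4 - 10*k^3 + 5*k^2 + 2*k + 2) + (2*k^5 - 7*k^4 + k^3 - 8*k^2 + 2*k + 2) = 9*k^5 - 9*k^4 - 9*k^3 - 3*k^2 + 4*k + 4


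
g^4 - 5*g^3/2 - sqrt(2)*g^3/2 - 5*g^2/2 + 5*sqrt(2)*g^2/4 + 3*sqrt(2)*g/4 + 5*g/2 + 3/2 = (g - 3)*(g + 1/2)*(g - sqrt(2))*(g + sqrt(2)/2)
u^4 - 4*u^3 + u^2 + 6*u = u*(u - 3)*(u - 2)*(u + 1)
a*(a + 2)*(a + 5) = a^3 + 7*a^2 + 10*a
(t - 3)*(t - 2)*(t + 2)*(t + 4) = t^4 + t^3 - 16*t^2 - 4*t + 48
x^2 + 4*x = x*(x + 4)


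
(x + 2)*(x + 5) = x^2 + 7*x + 10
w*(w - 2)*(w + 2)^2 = w^4 + 2*w^3 - 4*w^2 - 8*w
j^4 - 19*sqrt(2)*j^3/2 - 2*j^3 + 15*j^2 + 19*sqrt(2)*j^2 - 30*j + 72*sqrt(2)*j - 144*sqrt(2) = (j - 2)*(j - 8*sqrt(2))*(j - 3*sqrt(2))*(j + 3*sqrt(2)/2)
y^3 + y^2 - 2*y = y*(y - 1)*(y + 2)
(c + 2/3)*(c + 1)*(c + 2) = c^3 + 11*c^2/3 + 4*c + 4/3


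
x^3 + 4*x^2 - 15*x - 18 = (x - 3)*(x + 1)*(x + 6)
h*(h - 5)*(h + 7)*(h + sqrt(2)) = h^4 + sqrt(2)*h^3 + 2*h^3 - 35*h^2 + 2*sqrt(2)*h^2 - 35*sqrt(2)*h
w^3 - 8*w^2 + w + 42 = (w - 7)*(w - 3)*(w + 2)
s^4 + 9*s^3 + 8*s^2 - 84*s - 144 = (s - 3)*(s + 2)*(s + 4)*(s + 6)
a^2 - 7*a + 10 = (a - 5)*(a - 2)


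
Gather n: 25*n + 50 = 25*n + 50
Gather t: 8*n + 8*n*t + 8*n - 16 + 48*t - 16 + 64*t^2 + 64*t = 16*n + 64*t^2 + t*(8*n + 112) - 32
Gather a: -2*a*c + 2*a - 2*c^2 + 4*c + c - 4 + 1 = a*(2 - 2*c) - 2*c^2 + 5*c - 3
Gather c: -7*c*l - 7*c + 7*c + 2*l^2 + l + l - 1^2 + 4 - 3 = -7*c*l + 2*l^2 + 2*l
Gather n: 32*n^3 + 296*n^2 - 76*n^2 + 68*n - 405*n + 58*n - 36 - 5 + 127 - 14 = 32*n^3 + 220*n^2 - 279*n + 72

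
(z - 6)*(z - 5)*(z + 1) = z^3 - 10*z^2 + 19*z + 30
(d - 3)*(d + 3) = d^2 - 9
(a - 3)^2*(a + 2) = a^3 - 4*a^2 - 3*a + 18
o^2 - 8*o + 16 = (o - 4)^2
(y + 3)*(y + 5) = y^2 + 8*y + 15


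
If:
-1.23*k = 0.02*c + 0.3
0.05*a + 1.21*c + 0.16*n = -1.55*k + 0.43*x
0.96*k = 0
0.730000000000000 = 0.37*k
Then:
No Solution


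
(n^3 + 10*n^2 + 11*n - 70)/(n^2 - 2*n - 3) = (-n^3 - 10*n^2 - 11*n + 70)/(-n^2 + 2*n + 3)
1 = 1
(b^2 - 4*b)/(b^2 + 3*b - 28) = b/(b + 7)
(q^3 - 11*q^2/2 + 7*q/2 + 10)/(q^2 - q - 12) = (2*q^2 - 3*q - 5)/(2*(q + 3))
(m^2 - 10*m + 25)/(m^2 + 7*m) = (m^2 - 10*m + 25)/(m*(m + 7))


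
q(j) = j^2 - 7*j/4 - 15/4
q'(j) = 2*j - 7/4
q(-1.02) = -0.92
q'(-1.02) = -3.79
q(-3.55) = 15.06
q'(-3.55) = -8.85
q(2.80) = -0.81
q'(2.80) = 3.85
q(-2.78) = 8.84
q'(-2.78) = -7.31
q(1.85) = -3.56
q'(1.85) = 1.95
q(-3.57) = 15.24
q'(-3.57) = -8.89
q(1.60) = -3.99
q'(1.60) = 1.45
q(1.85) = -3.56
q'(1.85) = 1.95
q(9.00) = 61.50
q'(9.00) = 16.25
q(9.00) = 61.50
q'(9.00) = 16.25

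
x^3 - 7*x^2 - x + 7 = (x - 7)*(x - 1)*(x + 1)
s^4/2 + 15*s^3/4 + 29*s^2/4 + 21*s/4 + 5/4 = (s/2 + 1/2)*(s + 1/2)*(s + 1)*(s + 5)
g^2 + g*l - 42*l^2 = (g - 6*l)*(g + 7*l)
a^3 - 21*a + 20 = (a - 4)*(a - 1)*(a + 5)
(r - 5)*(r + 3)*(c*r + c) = c*r^3 - c*r^2 - 17*c*r - 15*c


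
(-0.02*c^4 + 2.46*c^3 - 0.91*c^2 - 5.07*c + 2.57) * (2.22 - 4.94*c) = 0.0988*c^5 - 12.1968*c^4 + 9.9566*c^3 + 23.0256*c^2 - 23.9512*c + 5.7054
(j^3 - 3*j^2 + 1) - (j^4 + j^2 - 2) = -j^4 + j^3 - 4*j^2 + 3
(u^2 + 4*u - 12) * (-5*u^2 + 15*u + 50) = -5*u^4 - 5*u^3 + 170*u^2 + 20*u - 600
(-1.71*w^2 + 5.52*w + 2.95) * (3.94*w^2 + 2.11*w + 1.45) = -6.7374*w^4 + 18.1407*w^3 + 20.7907*w^2 + 14.2285*w + 4.2775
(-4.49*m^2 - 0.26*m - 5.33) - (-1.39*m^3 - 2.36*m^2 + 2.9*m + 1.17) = 1.39*m^3 - 2.13*m^2 - 3.16*m - 6.5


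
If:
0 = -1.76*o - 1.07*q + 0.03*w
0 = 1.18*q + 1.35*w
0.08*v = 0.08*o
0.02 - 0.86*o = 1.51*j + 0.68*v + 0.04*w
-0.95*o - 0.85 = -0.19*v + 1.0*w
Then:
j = 0.43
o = -0.39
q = 0.63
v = -0.39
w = -0.55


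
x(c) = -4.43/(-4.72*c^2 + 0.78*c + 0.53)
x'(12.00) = -0.00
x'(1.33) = -1.13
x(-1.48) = 0.40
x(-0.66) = 2.17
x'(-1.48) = 0.54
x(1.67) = 0.39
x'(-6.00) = 0.01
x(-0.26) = -545.03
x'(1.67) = -0.52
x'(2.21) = -0.21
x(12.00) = 0.01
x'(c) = -4.43*(9.44*c - 0.78)/(-4.72*c^2 + 0.78*c + 0.53)^2 = (3.4554 - 41.8192*c)/(-4.72*c^2 + 0.78*c + 0.53)^2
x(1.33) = 0.65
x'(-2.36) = 0.13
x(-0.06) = -9.50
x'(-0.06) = 27.44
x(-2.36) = 0.16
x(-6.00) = 0.03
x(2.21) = 0.21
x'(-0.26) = 216885.27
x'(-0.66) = 7.46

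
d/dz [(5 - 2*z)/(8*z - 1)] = -38/(8*z - 1)^2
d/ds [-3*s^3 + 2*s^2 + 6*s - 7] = -9*s^2 + 4*s + 6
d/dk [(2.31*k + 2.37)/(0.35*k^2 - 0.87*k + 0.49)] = (-0.8085*k^2 - 1.659*k + 3.1938)/(0.1225*k^4 - 0.609*k^3 + 1.0999*k^2 - 0.8526*k + 0.2401)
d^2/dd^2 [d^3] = 6*d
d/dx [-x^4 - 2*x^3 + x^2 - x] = -4*x^3 - 6*x^2 + 2*x - 1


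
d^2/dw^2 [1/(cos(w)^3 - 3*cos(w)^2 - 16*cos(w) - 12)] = ((-61*cos(w) - 24*cos(2*w) + 9*cos(3*w))*(-cos(w)^3 + 3*cos(w)^2 + 16*cos(w) + 12)/4 - 2*(-3*cos(w)^2 + 6*cos(w) + 16)^2*sin(w)^2)/(-cos(w)^3 + 3*cos(w)^2 + 16*cos(w) + 12)^3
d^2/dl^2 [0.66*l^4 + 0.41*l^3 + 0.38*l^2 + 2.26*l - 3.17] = 7.92*l^2 + 2.46*l + 0.76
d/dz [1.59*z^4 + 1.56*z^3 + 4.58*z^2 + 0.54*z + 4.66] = 6.36*z^3 + 4.68*z^2 + 9.16*z + 0.54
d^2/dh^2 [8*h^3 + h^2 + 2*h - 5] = 48*h + 2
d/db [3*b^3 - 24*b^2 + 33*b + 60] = 9*b^2 - 48*b + 33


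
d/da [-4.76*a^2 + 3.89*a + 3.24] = 3.89 - 9.52*a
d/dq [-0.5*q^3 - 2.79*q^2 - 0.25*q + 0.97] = -1.5*q^2 - 5.58*q - 0.25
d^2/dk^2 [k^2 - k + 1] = 2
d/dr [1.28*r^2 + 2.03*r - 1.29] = 2.56*r + 2.03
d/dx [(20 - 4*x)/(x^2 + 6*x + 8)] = 4*(-x^2 - 6*x + 2*(x - 5)*(x + 3) - 8)/(x^2 + 6*x + 8)^2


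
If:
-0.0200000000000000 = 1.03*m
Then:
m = -0.02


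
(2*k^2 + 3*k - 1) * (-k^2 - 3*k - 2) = -2*k^4 - 9*k^3 - 12*k^2 - 3*k + 2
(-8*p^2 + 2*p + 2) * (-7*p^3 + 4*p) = 56*p^5 - 14*p^4 - 46*p^3 + 8*p^2 + 8*p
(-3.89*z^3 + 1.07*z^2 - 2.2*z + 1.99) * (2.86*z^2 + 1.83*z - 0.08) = -11.1254*z^5 - 4.0585*z^4 - 4.0227*z^3 + 1.5798*z^2 + 3.8177*z - 0.1592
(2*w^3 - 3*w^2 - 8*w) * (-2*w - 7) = -4*w^4 - 8*w^3 + 37*w^2 + 56*w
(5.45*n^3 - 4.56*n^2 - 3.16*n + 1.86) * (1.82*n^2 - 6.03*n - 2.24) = 9.919*n^5 - 41.1627*n^4 + 9.5376*n^3 + 32.6544*n^2 - 4.1374*n - 4.1664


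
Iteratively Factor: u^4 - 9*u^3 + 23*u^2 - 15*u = (u)*(u^3 - 9*u^2 + 23*u - 15) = u*(u - 5)*(u^2 - 4*u + 3) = u*(u - 5)*(u - 3)*(u - 1)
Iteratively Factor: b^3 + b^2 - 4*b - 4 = (b + 2)*(b^2 - b - 2) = (b - 2)*(b + 2)*(b + 1)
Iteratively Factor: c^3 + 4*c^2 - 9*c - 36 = (c + 3)*(c^2 + c - 12) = (c - 3)*(c + 3)*(c + 4)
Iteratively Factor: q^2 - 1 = (q + 1)*(q - 1)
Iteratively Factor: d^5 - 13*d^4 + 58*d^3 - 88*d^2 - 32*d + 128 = (d - 4)*(d^4 - 9*d^3 + 22*d^2 - 32) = (d - 4)*(d + 1)*(d^3 - 10*d^2 + 32*d - 32) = (d - 4)*(d - 2)*(d + 1)*(d^2 - 8*d + 16) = (d - 4)^2*(d - 2)*(d + 1)*(d - 4)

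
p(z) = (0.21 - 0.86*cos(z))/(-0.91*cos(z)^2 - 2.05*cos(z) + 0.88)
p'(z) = (0.21 - 0.86*cos(z))*(-1.82*sin(z)*cos(z) - 2.05*sin(z))/(-0.91*cos(z)^2 - 2.05*cos(z) + 0.88)^2 + 0.86*sin(z)/(-0.91*cos(z)^2 - 2.05*cos(z) + 0.88)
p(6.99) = 0.37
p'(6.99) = 0.22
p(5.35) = 0.46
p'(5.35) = -0.69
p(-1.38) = 0.10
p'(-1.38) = -1.32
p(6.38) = 0.31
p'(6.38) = 0.02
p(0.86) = 0.42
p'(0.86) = 0.44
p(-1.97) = 0.35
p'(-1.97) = -0.23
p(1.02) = 0.54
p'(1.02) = 1.48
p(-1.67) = 0.27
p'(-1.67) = -0.32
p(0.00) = 0.31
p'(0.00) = 0.00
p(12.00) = 0.34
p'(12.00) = -0.13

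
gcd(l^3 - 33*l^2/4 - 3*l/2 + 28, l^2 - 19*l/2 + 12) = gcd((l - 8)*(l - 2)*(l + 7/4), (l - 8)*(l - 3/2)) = l - 8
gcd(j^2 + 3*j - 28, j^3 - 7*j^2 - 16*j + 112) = j - 4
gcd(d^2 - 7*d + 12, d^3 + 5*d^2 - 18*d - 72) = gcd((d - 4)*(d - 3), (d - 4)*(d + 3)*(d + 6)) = d - 4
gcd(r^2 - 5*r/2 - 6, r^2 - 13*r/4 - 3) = r - 4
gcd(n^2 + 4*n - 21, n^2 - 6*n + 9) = n - 3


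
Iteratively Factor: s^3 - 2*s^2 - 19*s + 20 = (s - 1)*(s^2 - s - 20) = (s - 1)*(s + 4)*(s - 5)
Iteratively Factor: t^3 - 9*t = (t + 3)*(t^2 - 3*t) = t*(t + 3)*(t - 3)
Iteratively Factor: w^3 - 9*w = (w + 3)*(w^2 - 3*w) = (w - 3)*(w + 3)*(w)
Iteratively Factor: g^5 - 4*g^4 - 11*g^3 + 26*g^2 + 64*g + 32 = (g + 1)*(g^4 - 5*g^3 - 6*g^2 + 32*g + 32) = (g - 4)*(g + 1)*(g^3 - g^2 - 10*g - 8) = (g - 4)*(g + 1)*(g + 2)*(g^2 - 3*g - 4) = (g - 4)*(g + 1)^2*(g + 2)*(g - 4)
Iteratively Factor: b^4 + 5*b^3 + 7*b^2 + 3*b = (b)*(b^3 + 5*b^2 + 7*b + 3) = b*(b + 1)*(b^2 + 4*b + 3) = b*(b + 1)^2*(b + 3)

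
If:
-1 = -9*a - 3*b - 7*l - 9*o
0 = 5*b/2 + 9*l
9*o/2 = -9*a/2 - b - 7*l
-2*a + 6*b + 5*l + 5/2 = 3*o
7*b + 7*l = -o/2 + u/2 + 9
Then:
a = -1225/318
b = 18/53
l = -5/53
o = 3743/954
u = -10153/954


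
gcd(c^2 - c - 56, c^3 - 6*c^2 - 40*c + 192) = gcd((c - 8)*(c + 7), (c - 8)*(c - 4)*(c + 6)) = c - 8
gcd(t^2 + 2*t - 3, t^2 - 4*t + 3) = t - 1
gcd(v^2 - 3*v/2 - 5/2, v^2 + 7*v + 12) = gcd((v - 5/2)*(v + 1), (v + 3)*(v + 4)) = 1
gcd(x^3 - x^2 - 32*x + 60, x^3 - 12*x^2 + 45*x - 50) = x^2 - 7*x + 10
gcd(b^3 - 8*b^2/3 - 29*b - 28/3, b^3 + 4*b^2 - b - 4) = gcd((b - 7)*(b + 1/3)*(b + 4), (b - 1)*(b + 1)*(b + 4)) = b + 4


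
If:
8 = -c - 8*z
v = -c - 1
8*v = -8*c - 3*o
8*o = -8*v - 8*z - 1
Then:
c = 19/27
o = 8/3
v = -46/27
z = -235/216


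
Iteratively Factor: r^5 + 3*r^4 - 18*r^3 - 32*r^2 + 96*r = (r - 3)*(r^4 + 6*r^3 - 32*r) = (r - 3)*(r + 4)*(r^3 + 2*r^2 - 8*r) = (r - 3)*(r - 2)*(r + 4)*(r^2 + 4*r) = r*(r - 3)*(r - 2)*(r + 4)*(r + 4)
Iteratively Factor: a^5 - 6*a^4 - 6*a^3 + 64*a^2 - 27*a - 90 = (a + 1)*(a^4 - 7*a^3 + a^2 + 63*a - 90) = (a - 2)*(a + 1)*(a^3 - 5*a^2 - 9*a + 45) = (a - 3)*(a - 2)*(a + 1)*(a^2 - 2*a - 15) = (a - 3)*(a - 2)*(a + 1)*(a + 3)*(a - 5)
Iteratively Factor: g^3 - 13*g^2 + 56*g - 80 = (g - 4)*(g^2 - 9*g + 20) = (g - 5)*(g - 4)*(g - 4)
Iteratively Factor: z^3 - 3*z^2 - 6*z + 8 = (z + 2)*(z^2 - 5*z + 4) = (z - 4)*(z + 2)*(z - 1)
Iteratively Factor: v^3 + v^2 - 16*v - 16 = (v + 4)*(v^2 - 3*v - 4) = (v - 4)*(v + 4)*(v + 1)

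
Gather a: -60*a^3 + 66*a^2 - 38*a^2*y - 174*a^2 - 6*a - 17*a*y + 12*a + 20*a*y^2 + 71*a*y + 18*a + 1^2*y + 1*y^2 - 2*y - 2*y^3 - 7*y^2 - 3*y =-60*a^3 + a^2*(-38*y - 108) + a*(20*y^2 + 54*y + 24) - 2*y^3 - 6*y^2 - 4*y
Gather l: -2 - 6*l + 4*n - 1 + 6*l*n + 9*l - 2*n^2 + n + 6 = l*(6*n + 3) - 2*n^2 + 5*n + 3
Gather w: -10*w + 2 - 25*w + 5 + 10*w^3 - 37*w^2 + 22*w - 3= 10*w^3 - 37*w^2 - 13*w + 4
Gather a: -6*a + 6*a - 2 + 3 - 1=0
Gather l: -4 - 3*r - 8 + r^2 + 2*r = r^2 - r - 12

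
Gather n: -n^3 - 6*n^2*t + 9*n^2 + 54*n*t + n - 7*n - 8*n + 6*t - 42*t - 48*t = -n^3 + n^2*(9 - 6*t) + n*(54*t - 14) - 84*t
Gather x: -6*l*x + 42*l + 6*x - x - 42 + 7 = 42*l + x*(5 - 6*l) - 35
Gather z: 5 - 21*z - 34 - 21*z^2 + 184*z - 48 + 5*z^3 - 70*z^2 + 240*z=5*z^3 - 91*z^2 + 403*z - 77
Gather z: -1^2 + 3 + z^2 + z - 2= z^2 + z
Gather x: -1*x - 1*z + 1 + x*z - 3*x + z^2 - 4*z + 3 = x*(z - 4) + z^2 - 5*z + 4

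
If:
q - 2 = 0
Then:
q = 2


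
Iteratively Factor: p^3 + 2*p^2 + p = (p + 1)*(p^2 + p) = p*(p + 1)*(p + 1)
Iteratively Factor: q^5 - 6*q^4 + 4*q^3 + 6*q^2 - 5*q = (q)*(q^4 - 6*q^3 + 4*q^2 + 6*q - 5) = q*(q - 1)*(q^3 - 5*q^2 - q + 5) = q*(q - 1)^2*(q^2 - 4*q - 5) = q*(q - 1)^2*(q + 1)*(q - 5)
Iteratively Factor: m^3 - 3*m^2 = (m)*(m^2 - 3*m) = m*(m - 3)*(m)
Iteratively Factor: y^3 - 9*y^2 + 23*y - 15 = (y - 3)*(y^2 - 6*y + 5) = (y - 5)*(y - 3)*(y - 1)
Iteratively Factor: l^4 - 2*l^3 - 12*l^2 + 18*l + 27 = (l - 3)*(l^3 + l^2 - 9*l - 9) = (l - 3)*(l + 1)*(l^2 - 9) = (l - 3)*(l + 1)*(l + 3)*(l - 3)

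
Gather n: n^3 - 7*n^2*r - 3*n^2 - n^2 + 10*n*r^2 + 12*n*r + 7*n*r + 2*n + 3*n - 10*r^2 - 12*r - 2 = n^3 + n^2*(-7*r - 4) + n*(10*r^2 + 19*r + 5) - 10*r^2 - 12*r - 2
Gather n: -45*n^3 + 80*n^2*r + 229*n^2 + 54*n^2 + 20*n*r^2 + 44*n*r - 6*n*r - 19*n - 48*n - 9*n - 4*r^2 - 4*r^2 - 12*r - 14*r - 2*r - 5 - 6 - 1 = -45*n^3 + n^2*(80*r + 283) + n*(20*r^2 + 38*r - 76) - 8*r^2 - 28*r - 12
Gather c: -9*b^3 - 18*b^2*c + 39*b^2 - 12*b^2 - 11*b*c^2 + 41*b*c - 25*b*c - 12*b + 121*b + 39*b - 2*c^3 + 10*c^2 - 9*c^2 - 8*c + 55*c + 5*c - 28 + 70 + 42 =-9*b^3 + 27*b^2 + 148*b - 2*c^3 + c^2*(1 - 11*b) + c*(-18*b^2 + 16*b + 52) + 84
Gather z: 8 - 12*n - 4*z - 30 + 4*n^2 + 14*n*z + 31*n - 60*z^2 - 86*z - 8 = 4*n^2 + 19*n - 60*z^2 + z*(14*n - 90) - 30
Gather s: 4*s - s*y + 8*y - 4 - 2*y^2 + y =s*(4 - y) - 2*y^2 + 9*y - 4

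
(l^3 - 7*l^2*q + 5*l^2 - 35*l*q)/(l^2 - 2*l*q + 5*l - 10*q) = l*(-l + 7*q)/(-l + 2*q)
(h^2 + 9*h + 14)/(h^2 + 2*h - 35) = (h + 2)/(h - 5)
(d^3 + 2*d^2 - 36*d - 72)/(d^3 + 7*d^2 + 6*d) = (d^2 - 4*d - 12)/(d*(d + 1))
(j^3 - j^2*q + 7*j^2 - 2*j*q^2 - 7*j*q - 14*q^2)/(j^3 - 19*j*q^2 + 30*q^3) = (-j^2 - j*q - 7*j - 7*q)/(-j^2 - 2*j*q + 15*q^2)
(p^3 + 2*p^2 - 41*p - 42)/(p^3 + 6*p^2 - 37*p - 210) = (p + 1)/(p + 5)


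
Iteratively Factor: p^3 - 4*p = (p + 2)*(p^2 - 2*p) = p*(p + 2)*(p - 2)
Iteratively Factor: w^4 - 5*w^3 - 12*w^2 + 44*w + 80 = (w + 2)*(w^3 - 7*w^2 + 2*w + 40) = (w - 5)*(w + 2)*(w^2 - 2*w - 8) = (w - 5)*(w + 2)^2*(w - 4)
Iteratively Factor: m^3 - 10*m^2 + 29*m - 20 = (m - 4)*(m^2 - 6*m + 5) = (m - 5)*(m - 4)*(m - 1)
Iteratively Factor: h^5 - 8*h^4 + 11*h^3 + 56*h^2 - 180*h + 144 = (h - 3)*(h^4 - 5*h^3 - 4*h^2 + 44*h - 48) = (h - 4)*(h - 3)*(h^3 - h^2 - 8*h + 12) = (h - 4)*(h - 3)*(h + 3)*(h^2 - 4*h + 4) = (h - 4)*(h - 3)*(h - 2)*(h + 3)*(h - 2)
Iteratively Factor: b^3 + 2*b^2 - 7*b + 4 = (b + 4)*(b^2 - 2*b + 1) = (b - 1)*(b + 4)*(b - 1)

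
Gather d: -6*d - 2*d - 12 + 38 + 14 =40 - 8*d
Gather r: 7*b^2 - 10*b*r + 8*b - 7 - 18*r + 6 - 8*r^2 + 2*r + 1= 7*b^2 + 8*b - 8*r^2 + r*(-10*b - 16)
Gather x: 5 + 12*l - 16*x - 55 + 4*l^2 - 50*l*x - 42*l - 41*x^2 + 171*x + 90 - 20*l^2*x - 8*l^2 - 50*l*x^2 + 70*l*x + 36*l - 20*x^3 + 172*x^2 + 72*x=-4*l^2 + 6*l - 20*x^3 + x^2*(131 - 50*l) + x*(-20*l^2 + 20*l + 227) + 40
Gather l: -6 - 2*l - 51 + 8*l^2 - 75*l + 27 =8*l^2 - 77*l - 30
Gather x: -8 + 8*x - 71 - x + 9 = 7*x - 70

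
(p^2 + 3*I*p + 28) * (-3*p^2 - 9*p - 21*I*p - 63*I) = -3*p^4 - 9*p^3 - 30*I*p^3 - 21*p^2 - 90*I*p^2 - 63*p - 588*I*p - 1764*I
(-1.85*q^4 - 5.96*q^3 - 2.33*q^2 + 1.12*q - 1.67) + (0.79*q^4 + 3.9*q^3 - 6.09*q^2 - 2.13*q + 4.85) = -1.06*q^4 - 2.06*q^3 - 8.42*q^2 - 1.01*q + 3.18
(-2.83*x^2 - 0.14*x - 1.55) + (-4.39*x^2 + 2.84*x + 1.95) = -7.22*x^2 + 2.7*x + 0.4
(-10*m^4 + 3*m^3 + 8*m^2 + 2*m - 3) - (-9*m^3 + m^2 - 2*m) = -10*m^4 + 12*m^3 + 7*m^2 + 4*m - 3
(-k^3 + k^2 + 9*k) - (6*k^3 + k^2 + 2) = -7*k^3 + 9*k - 2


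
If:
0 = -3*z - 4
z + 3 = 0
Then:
No Solution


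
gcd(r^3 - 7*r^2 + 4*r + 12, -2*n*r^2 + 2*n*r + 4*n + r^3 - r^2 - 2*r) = r^2 - r - 2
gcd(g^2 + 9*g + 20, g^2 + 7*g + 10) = g + 5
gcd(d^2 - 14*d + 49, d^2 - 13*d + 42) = d - 7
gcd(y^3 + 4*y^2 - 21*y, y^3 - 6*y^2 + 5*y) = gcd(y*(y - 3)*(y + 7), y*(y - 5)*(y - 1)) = y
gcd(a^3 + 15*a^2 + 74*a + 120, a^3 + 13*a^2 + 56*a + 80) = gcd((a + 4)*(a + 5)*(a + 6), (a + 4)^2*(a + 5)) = a^2 + 9*a + 20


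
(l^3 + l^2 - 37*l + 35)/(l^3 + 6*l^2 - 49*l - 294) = (l^2 - 6*l + 5)/(l^2 - l - 42)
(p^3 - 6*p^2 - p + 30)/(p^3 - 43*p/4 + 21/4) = 4*(p^2 - 3*p - 10)/(4*p^2 + 12*p - 7)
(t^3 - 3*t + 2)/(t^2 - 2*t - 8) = (t^2 - 2*t + 1)/(t - 4)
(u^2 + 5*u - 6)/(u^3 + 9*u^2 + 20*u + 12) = (u - 1)/(u^2 + 3*u + 2)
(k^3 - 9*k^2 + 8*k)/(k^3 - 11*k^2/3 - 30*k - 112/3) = 3*k*(k - 1)/(3*k^2 + 13*k + 14)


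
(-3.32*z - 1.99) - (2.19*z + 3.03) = -5.51*z - 5.02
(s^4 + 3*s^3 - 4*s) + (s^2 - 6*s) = s^4 + 3*s^3 + s^2 - 10*s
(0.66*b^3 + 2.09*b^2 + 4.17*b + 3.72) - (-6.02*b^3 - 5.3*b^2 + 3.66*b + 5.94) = 6.68*b^3 + 7.39*b^2 + 0.51*b - 2.22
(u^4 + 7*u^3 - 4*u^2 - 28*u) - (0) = u^4 + 7*u^3 - 4*u^2 - 28*u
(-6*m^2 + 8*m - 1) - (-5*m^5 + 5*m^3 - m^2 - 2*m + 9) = 5*m^5 - 5*m^3 - 5*m^2 + 10*m - 10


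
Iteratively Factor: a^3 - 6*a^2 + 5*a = (a)*(a^2 - 6*a + 5) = a*(a - 5)*(a - 1)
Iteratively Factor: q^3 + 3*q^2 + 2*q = (q + 2)*(q^2 + q) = (q + 1)*(q + 2)*(q)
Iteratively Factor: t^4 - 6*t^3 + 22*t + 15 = (t + 1)*(t^3 - 7*t^2 + 7*t + 15) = (t + 1)^2*(t^2 - 8*t + 15) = (t - 3)*(t + 1)^2*(t - 5)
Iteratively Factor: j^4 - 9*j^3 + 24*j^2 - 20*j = (j)*(j^3 - 9*j^2 + 24*j - 20) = j*(j - 2)*(j^2 - 7*j + 10) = j*(j - 2)^2*(j - 5)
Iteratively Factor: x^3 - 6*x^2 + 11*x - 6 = (x - 3)*(x^2 - 3*x + 2) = (x - 3)*(x - 1)*(x - 2)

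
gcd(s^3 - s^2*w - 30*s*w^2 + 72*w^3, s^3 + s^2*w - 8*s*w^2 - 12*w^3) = s - 3*w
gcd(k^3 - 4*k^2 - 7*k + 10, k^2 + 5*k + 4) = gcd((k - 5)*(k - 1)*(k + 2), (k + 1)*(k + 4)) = 1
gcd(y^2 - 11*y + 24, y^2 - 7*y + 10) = 1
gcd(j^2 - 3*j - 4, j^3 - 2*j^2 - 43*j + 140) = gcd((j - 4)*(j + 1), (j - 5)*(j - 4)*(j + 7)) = j - 4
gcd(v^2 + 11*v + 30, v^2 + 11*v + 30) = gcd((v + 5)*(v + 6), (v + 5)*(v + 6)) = v^2 + 11*v + 30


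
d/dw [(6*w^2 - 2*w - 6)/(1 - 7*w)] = 2*(-21*w^2 + 6*w - 22)/(49*w^2 - 14*w + 1)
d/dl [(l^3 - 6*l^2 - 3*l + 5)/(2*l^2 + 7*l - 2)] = (2*l^4 + 14*l^3 - 42*l^2 + 4*l - 29)/(4*l^4 + 28*l^3 + 41*l^2 - 28*l + 4)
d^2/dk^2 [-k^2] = -2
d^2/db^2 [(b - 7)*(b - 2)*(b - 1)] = 6*b - 20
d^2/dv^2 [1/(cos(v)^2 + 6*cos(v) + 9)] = 2*(3*cos(v) - cos(2*v) + 2)/(cos(v) + 3)^4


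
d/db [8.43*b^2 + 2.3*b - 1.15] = 16.86*b + 2.3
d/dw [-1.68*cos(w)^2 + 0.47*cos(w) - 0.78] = (3.36*cos(w) - 0.47)*sin(w)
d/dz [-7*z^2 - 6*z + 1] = -14*z - 6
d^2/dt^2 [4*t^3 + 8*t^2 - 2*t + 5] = 24*t + 16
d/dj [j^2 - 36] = 2*j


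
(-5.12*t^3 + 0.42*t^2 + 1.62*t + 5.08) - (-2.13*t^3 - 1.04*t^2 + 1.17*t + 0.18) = -2.99*t^3 + 1.46*t^2 + 0.45*t + 4.9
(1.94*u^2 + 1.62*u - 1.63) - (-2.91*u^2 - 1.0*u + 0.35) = 4.85*u^2 + 2.62*u - 1.98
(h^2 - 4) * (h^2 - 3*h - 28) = h^4 - 3*h^3 - 32*h^2 + 12*h + 112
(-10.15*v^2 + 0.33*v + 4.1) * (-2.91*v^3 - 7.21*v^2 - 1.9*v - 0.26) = 29.5365*v^5 + 72.2212*v^4 + 4.9747*v^3 - 27.549*v^2 - 7.8758*v - 1.066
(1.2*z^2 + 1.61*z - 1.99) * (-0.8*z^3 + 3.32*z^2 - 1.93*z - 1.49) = -0.96*z^5 + 2.696*z^4 + 4.6212*z^3 - 11.5021*z^2 + 1.4418*z + 2.9651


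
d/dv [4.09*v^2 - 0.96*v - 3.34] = 8.18*v - 0.96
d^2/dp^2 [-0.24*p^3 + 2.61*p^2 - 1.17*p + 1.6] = 5.22 - 1.44*p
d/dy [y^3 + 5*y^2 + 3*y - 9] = 3*y^2 + 10*y + 3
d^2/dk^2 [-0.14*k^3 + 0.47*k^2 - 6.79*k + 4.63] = 0.94 - 0.84*k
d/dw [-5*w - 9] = -5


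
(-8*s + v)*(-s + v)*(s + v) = 8*s^3 - s^2*v - 8*s*v^2 + v^3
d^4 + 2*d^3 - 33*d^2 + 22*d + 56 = (d - 4)*(d - 2)*(d + 1)*(d + 7)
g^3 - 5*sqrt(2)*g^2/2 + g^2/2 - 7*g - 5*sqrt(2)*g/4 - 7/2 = (g + 1/2)*(g - 7*sqrt(2)/2)*(g + sqrt(2))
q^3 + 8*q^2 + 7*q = q*(q + 1)*(q + 7)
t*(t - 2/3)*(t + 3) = t^3 + 7*t^2/3 - 2*t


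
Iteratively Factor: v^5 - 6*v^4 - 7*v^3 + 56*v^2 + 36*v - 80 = (v + 2)*(v^4 - 8*v^3 + 9*v^2 + 38*v - 40) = (v - 4)*(v + 2)*(v^3 - 4*v^2 - 7*v + 10) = (v - 5)*(v - 4)*(v + 2)*(v^2 + v - 2) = (v - 5)*(v - 4)*(v + 2)^2*(v - 1)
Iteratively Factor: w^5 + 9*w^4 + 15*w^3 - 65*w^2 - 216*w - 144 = (w + 4)*(w^4 + 5*w^3 - 5*w^2 - 45*w - 36) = (w - 3)*(w + 4)*(w^3 + 8*w^2 + 19*w + 12) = (w - 3)*(w + 1)*(w + 4)*(w^2 + 7*w + 12) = (w - 3)*(w + 1)*(w + 3)*(w + 4)*(w + 4)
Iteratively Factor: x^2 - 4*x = (x - 4)*(x)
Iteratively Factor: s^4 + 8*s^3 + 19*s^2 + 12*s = (s)*(s^3 + 8*s^2 + 19*s + 12) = s*(s + 4)*(s^2 + 4*s + 3) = s*(s + 3)*(s + 4)*(s + 1)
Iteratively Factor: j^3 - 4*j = (j - 2)*(j^2 + 2*j) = j*(j - 2)*(j + 2)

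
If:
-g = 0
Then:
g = 0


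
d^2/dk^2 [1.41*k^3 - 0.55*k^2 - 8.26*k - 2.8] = 8.46*k - 1.1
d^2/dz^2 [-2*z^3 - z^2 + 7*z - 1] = -12*z - 2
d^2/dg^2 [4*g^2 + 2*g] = 8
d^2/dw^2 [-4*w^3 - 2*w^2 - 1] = -24*w - 4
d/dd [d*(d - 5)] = 2*d - 5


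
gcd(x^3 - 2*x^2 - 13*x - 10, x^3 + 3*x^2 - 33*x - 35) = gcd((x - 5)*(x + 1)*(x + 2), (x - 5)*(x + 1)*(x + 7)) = x^2 - 4*x - 5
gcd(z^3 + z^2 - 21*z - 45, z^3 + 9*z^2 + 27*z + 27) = z^2 + 6*z + 9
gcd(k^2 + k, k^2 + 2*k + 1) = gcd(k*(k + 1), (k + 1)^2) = k + 1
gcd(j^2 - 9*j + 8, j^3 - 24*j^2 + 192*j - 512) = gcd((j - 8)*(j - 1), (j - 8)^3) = j - 8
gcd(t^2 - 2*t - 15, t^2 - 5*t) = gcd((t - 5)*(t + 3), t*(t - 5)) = t - 5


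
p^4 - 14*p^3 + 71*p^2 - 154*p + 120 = (p - 5)*(p - 4)*(p - 3)*(p - 2)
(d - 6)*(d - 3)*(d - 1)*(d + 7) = d^4 - 3*d^3 - 43*d^2 + 171*d - 126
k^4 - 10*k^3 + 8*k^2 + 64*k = k*(k - 8)*(k - 4)*(k + 2)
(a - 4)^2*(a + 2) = a^3 - 6*a^2 + 32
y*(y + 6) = y^2 + 6*y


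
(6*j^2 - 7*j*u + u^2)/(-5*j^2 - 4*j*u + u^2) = (-6*j^2 + 7*j*u - u^2)/(5*j^2 + 4*j*u - u^2)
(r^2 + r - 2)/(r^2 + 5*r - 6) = (r + 2)/(r + 6)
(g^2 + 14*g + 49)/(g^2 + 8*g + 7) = (g + 7)/(g + 1)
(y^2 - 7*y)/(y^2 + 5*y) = (y - 7)/(y + 5)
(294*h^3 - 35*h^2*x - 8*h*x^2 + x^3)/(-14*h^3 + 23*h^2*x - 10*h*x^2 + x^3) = (-42*h^2 - h*x + x^2)/(2*h^2 - 3*h*x + x^2)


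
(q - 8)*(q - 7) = q^2 - 15*q + 56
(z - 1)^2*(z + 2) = z^3 - 3*z + 2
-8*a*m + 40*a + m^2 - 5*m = (-8*a + m)*(m - 5)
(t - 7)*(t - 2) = t^2 - 9*t + 14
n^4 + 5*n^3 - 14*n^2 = n^2*(n - 2)*(n + 7)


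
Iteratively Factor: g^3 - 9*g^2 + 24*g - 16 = (g - 4)*(g^2 - 5*g + 4) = (g - 4)*(g - 1)*(g - 4)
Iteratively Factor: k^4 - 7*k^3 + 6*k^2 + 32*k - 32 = (k + 2)*(k^3 - 9*k^2 + 24*k - 16) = (k - 4)*(k + 2)*(k^2 - 5*k + 4) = (k - 4)*(k - 1)*(k + 2)*(k - 4)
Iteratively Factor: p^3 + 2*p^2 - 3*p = (p - 1)*(p^2 + 3*p) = p*(p - 1)*(p + 3)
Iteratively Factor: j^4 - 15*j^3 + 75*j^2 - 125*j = (j - 5)*(j^3 - 10*j^2 + 25*j) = (j - 5)^2*(j^2 - 5*j) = (j - 5)^3*(j)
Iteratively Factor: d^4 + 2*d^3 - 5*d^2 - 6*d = (d)*(d^3 + 2*d^2 - 5*d - 6) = d*(d + 1)*(d^2 + d - 6) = d*(d - 2)*(d + 1)*(d + 3)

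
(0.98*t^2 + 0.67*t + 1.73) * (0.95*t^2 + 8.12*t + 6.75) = 0.931*t^4 + 8.5941*t^3 + 13.6989*t^2 + 18.5701*t + 11.6775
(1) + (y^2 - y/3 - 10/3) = y^2 - y/3 - 7/3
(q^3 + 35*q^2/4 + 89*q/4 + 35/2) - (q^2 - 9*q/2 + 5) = q^3 + 31*q^2/4 + 107*q/4 + 25/2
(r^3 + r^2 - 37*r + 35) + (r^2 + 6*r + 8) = r^3 + 2*r^2 - 31*r + 43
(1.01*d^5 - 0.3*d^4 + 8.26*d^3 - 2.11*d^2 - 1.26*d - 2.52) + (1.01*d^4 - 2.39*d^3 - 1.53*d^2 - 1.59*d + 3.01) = 1.01*d^5 + 0.71*d^4 + 5.87*d^3 - 3.64*d^2 - 2.85*d + 0.49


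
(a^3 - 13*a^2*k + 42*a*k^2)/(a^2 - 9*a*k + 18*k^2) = a*(a - 7*k)/(a - 3*k)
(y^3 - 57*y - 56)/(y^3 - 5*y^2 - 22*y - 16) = (y + 7)/(y + 2)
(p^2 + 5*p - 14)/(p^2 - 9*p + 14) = (p + 7)/(p - 7)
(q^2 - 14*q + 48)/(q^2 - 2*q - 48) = (q - 6)/(q + 6)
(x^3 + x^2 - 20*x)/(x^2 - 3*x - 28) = x*(-x^2 - x + 20)/(-x^2 + 3*x + 28)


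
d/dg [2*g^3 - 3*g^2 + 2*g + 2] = 6*g^2 - 6*g + 2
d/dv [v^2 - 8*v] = 2*v - 8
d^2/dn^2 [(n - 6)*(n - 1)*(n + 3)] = 6*n - 8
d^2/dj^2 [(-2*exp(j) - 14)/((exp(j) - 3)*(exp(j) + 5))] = 2*(-exp(4*j) - 26*exp(3*j) - 132*exp(2*j) - 478*exp(j) - 435)*exp(j)/(exp(6*j) + 6*exp(5*j) - 33*exp(4*j) - 172*exp(3*j) + 495*exp(2*j) + 1350*exp(j) - 3375)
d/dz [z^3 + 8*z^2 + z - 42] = 3*z^2 + 16*z + 1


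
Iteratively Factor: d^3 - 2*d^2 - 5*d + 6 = (d + 2)*(d^2 - 4*d + 3) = (d - 3)*(d + 2)*(d - 1)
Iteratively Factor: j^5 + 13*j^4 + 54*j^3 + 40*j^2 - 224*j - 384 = (j + 4)*(j^4 + 9*j^3 + 18*j^2 - 32*j - 96) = (j + 4)^2*(j^3 + 5*j^2 - 2*j - 24) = (j + 3)*(j + 4)^2*(j^2 + 2*j - 8) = (j + 3)*(j + 4)^3*(j - 2)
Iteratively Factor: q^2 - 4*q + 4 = (q - 2)*(q - 2)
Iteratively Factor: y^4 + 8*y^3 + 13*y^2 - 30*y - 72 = (y - 2)*(y^3 + 10*y^2 + 33*y + 36) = (y - 2)*(y + 3)*(y^2 + 7*y + 12) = (y - 2)*(y + 3)^2*(y + 4)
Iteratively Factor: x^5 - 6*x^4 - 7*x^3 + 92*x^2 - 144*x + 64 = (x + 4)*(x^4 - 10*x^3 + 33*x^2 - 40*x + 16) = (x - 4)*(x + 4)*(x^3 - 6*x^2 + 9*x - 4) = (x - 4)^2*(x + 4)*(x^2 - 2*x + 1) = (x - 4)^2*(x - 1)*(x + 4)*(x - 1)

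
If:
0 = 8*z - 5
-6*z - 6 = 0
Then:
No Solution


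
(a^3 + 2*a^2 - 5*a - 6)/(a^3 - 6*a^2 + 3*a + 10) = (a + 3)/(a - 5)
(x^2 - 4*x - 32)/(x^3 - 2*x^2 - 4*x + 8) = (x^2 - 4*x - 32)/(x^3 - 2*x^2 - 4*x + 8)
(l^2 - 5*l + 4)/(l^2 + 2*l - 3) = (l - 4)/(l + 3)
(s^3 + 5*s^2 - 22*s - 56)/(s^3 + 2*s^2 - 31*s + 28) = (s + 2)/(s - 1)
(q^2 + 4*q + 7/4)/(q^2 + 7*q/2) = (q + 1/2)/q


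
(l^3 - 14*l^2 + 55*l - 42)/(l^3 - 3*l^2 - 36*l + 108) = (l^2 - 8*l + 7)/(l^2 + 3*l - 18)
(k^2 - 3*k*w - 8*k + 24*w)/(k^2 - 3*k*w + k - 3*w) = (k - 8)/(k + 1)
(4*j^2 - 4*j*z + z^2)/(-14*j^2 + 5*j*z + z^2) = (-2*j + z)/(7*j + z)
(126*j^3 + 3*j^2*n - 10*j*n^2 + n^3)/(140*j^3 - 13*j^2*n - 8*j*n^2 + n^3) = (18*j^2 + 3*j*n - n^2)/(20*j^2 + j*n - n^2)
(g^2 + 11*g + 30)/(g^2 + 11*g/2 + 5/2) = 2*(g + 6)/(2*g + 1)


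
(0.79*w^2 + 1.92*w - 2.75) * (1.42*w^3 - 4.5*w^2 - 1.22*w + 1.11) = 1.1218*w^5 - 0.8286*w^4 - 13.5088*w^3 + 10.9095*w^2 + 5.4862*w - 3.0525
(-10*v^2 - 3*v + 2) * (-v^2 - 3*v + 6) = 10*v^4 + 33*v^3 - 53*v^2 - 24*v + 12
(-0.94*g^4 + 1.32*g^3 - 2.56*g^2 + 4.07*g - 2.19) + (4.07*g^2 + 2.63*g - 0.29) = -0.94*g^4 + 1.32*g^3 + 1.51*g^2 + 6.7*g - 2.48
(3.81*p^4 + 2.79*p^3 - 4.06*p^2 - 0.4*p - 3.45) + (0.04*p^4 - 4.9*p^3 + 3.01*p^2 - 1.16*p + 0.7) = 3.85*p^4 - 2.11*p^3 - 1.05*p^2 - 1.56*p - 2.75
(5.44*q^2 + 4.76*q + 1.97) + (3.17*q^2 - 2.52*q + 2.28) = 8.61*q^2 + 2.24*q + 4.25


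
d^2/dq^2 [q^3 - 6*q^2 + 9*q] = 6*q - 12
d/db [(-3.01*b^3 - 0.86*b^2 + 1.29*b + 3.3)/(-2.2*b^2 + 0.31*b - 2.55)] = (6.622*b^4 - 1.8662*b^3 + 25.5979*b^2 + 18.906*b - 4.3125)/(4.84*b^4 - 1.364*b^3 + 11.3161*b^2 - 1.581*b + 6.5025)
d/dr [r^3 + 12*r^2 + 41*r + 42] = 3*r^2 + 24*r + 41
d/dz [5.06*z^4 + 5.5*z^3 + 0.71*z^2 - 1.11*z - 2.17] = 20.24*z^3 + 16.5*z^2 + 1.42*z - 1.11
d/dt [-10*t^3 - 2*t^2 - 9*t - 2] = -30*t^2 - 4*t - 9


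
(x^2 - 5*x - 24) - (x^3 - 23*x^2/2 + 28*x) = -x^3 + 25*x^2/2 - 33*x - 24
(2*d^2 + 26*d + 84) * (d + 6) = 2*d^3 + 38*d^2 + 240*d + 504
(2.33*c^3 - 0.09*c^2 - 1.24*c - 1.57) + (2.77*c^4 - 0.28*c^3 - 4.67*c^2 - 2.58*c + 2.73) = 2.77*c^4 + 2.05*c^3 - 4.76*c^2 - 3.82*c + 1.16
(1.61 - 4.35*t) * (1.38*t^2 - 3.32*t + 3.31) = -6.003*t^3 + 16.6638*t^2 - 19.7437*t + 5.3291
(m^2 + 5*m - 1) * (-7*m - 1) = -7*m^3 - 36*m^2 + 2*m + 1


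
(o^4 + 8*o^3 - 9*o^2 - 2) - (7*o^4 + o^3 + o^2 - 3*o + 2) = -6*o^4 + 7*o^3 - 10*o^2 + 3*o - 4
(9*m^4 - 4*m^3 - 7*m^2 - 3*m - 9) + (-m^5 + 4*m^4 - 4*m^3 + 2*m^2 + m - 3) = -m^5 + 13*m^4 - 8*m^3 - 5*m^2 - 2*m - 12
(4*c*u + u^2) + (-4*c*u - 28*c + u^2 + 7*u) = -28*c + 2*u^2 + 7*u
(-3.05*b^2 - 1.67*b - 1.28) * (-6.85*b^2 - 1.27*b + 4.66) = 20.8925*b^4 + 15.313*b^3 - 3.3241*b^2 - 6.1566*b - 5.9648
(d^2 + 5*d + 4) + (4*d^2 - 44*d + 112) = 5*d^2 - 39*d + 116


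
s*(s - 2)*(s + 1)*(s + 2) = s^4 + s^3 - 4*s^2 - 4*s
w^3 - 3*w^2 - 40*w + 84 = (w - 7)*(w - 2)*(w + 6)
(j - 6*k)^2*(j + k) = j^3 - 11*j^2*k + 24*j*k^2 + 36*k^3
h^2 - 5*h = h*(h - 5)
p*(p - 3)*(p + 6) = p^3 + 3*p^2 - 18*p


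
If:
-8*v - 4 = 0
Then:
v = -1/2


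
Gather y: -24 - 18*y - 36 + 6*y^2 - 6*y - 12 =6*y^2 - 24*y - 72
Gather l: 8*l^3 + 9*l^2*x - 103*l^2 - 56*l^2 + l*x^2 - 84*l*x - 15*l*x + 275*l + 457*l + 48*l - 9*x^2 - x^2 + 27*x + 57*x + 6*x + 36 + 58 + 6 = 8*l^3 + l^2*(9*x - 159) + l*(x^2 - 99*x + 780) - 10*x^2 + 90*x + 100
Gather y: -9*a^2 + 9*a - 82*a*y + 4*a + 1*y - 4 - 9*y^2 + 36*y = -9*a^2 + 13*a - 9*y^2 + y*(37 - 82*a) - 4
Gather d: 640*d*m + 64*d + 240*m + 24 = d*(640*m + 64) + 240*m + 24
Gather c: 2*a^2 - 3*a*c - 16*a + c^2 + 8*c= 2*a^2 - 16*a + c^2 + c*(8 - 3*a)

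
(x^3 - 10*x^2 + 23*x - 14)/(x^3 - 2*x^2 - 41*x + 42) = (x - 2)/(x + 6)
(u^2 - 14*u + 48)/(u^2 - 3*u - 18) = (u - 8)/(u + 3)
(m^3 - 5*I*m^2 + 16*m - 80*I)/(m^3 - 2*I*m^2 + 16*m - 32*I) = (m - 5*I)/(m - 2*I)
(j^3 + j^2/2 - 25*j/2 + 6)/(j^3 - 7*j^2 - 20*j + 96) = (j - 1/2)/(j - 8)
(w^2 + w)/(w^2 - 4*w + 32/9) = 9*w*(w + 1)/(9*w^2 - 36*w + 32)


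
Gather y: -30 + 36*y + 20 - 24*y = 12*y - 10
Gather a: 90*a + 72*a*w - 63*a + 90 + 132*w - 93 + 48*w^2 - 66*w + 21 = a*(72*w + 27) + 48*w^2 + 66*w + 18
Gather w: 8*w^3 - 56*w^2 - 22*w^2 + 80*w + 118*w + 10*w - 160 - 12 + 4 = 8*w^3 - 78*w^2 + 208*w - 168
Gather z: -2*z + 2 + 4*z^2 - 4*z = 4*z^2 - 6*z + 2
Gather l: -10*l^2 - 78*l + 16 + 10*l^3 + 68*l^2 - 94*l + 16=10*l^3 + 58*l^2 - 172*l + 32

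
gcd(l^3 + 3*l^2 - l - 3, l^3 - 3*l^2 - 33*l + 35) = l - 1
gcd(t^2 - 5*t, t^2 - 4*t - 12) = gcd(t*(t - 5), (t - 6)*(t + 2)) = 1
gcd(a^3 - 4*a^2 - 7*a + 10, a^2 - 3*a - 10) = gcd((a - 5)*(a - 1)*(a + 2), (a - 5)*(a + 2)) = a^2 - 3*a - 10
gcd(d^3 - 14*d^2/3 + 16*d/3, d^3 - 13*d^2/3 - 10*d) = d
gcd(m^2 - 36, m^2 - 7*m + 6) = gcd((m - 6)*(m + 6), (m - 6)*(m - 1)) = m - 6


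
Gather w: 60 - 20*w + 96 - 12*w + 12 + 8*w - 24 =144 - 24*w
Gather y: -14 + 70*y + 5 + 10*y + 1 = 80*y - 8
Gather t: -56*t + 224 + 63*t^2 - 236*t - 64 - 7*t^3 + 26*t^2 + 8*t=-7*t^3 + 89*t^2 - 284*t + 160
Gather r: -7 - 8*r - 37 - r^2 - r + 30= -r^2 - 9*r - 14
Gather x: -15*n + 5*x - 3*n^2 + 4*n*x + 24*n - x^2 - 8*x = -3*n^2 + 9*n - x^2 + x*(4*n - 3)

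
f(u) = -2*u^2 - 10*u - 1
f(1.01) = -13.14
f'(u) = -4*u - 10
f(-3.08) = 10.83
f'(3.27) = -23.08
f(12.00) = -409.00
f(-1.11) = 7.64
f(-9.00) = -73.00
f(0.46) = -6.02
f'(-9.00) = 26.00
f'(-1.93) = -2.28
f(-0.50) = 3.50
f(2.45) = -37.50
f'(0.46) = -11.84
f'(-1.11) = -5.56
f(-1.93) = 10.85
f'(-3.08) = 2.32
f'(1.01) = -14.04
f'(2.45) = -19.80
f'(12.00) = -58.00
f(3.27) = -55.09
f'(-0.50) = -8.00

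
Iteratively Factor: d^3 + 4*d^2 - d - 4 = (d - 1)*(d^2 + 5*d + 4) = (d - 1)*(d + 1)*(d + 4)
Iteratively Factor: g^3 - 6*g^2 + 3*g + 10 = (g + 1)*(g^2 - 7*g + 10) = (g - 5)*(g + 1)*(g - 2)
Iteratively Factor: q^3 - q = (q + 1)*(q^2 - q) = q*(q + 1)*(q - 1)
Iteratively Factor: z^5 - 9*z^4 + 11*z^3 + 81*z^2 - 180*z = (z - 5)*(z^4 - 4*z^3 - 9*z^2 + 36*z) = (z - 5)*(z - 3)*(z^3 - z^2 - 12*z) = z*(z - 5)*(z - 3)*(z^2 - z - 12) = z*(z - 5)*(z - 4)*(z - 3)*(z + 3)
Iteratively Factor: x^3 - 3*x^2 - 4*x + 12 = (x + 2)*(x^2 - 5*x + 6) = (x - 3)*(x + 2)*(x - 2)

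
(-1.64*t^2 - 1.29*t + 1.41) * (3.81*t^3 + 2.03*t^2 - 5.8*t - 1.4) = -6.2484*t^5 - 8.2441*t^4 + 12.2654*t^3 + 12.6403*t^2 - 6.372*t - 1.974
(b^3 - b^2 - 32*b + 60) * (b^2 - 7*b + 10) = b^5 - 8*b^4 - 15*b^3 + 274*b^2 - 740*b + 600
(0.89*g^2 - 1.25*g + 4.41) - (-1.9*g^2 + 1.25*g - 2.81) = 2.79*g^2 - 2.5*g + 7.22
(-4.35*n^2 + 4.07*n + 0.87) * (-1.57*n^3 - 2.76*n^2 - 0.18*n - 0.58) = 6.8295*n^5 + 5.6161*n^4 - 11.8161*n^3 - 0.6108*n^2 - 2.5172*n - 0.5046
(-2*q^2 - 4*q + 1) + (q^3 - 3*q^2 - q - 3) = q^3 - 5*q^2 - 5*q - 2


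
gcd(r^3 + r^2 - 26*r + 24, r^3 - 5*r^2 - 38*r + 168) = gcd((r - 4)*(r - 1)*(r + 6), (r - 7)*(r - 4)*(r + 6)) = r^2 + 2*r - 24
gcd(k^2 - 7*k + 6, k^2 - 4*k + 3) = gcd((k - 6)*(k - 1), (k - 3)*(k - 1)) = k - 1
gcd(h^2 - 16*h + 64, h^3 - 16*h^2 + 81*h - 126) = 1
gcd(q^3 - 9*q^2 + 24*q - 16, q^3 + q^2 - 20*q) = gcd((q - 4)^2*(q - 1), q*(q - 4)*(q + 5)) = q - 4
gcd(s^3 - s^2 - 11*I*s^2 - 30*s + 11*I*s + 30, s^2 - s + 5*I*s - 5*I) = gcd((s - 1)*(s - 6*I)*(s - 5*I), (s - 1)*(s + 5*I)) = s - 1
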